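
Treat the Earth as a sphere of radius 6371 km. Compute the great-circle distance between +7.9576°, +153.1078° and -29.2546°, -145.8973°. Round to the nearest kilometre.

7721 km

Δλ = -145.8973 − 153.1078 = -299.0051°; wrapped into (−180°, 180°]: 60.9949°.
Δφ = -29.2546 − 7.9576 = -37.2122°.
a = sin²(Δφ/2) + cos φ₁ · cos φ₂ · sin²(Δλ/2) = 0.324342.
c = 2·atan2(√a, √(1−a)) = 1.21182 rad → d = 6371·c ≈ 7720.51 km.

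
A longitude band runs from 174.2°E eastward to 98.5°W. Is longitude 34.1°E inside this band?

No

Band width going east from +174.2° to -98.5°: ((-98.5 − 174.2) mod 360) = 87.3°.
Offset of +34.1° east of the west edge: ((34.1 − 174.2) mod 360) = 219.9°.
219.9° > 87.3° ⇒ outside.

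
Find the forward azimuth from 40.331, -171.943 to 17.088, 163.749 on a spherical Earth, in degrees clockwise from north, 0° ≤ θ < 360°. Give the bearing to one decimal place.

Δλ = 163.749 − -171.943 = 335.692°; wrapped into (−180°, 180°]: -24.308°.
θ = atan2( sin Δλ · cos φ₂ , cos φ₁ · sin φ₂ − sin φ₁ · cos φ₂ · cos Δλ )
  = atan2(-0.39347, -0.33979) = -130.813° → normalised to [0°, 360°): 229.187°.

229.2°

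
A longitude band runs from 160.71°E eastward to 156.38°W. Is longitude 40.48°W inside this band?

Band width going east from +160.71° to -156.38°: ((-156.38 − 160.71) mod 360) = 42.91°.
Offset of -40.48° east of the west edge: ((-40.48 − 160.71) mod 360) = 158.81°.
158.81° > 42.91° ⇒ outside.

No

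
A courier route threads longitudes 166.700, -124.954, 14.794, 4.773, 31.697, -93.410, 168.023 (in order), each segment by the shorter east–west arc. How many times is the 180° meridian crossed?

Leg 1: +166.700° → -124.954°, shortest Δλ = 68.346° (east) — crosses 180°.
Leg 2: -124.954° → +14.794°, shortest Δλ = 139.748° (east) — does not cross 180°.
Leg 3: +14.794° → +4.773°, shortest Δλ = -10.021° (west) — does not cross 180°.
Leg 4: +4.773° → +31.697°, shortest Δλ = 26.924° (east) — does not cross 180°.
Leg 5: +31.697° → -93.410°, shortest Δλ = -125.107° (west) — does not cross 180°.
Leg 6: -93.410° → +168.023°, shortest Δλ = -98.567° (west) — crosses 180°.
Total crossings: 2.

2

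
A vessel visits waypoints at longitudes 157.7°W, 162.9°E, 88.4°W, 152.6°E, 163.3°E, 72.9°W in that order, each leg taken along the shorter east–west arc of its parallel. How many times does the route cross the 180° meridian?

4

Leg 1: -157.7° → +162.9°, shortest Δλ = -39.4° (west) — crosses 180°.
Leg 2: +162.9° → -88.4°, shortest Δλ = 108.7° (east) — crosses 180°.
Leg 3: -88.4° → +152.6°, shortest Δλ = -119.0° (west) — crosses 180°.
Leg 4: +152.6° → +163.3°, shortest Δλ = 10.7° (east) — does not cross 180°.
Leg 5: +163.3° → -72.9°, shortest Δλ = 123.8° (east) — crosses 180°.
Total crossings: 4.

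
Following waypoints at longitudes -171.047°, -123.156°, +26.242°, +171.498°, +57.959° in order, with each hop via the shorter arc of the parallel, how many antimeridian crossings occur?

0

Leg 1: -171.047° → -123.156°, shortest Δλ = 47.891° (east) — does not cross 180°.
Leg 2: -123.156° → +26.242°, shortest Δλ = 149.398° (east) — does not cross 180°.
Leg 3: +26.242° → +171.498°, shortest Δλ = 145.256° (east) — does not cross 180°.
Leg 4: +171.498° → +57.959°, shortest Δλ = -113.539° (west) — does not cross 180°.
Total crossings: 0.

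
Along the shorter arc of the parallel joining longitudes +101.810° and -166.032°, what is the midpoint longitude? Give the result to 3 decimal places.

+147.889°

Signed shortest Δλ from +101.810° to -166.032° is +92.158°.
Midpoint longitude = +101.810° + (+92.158°)/2 = +101.810° + 46.079° = +147.889°.
(The naïve average (+101.810 + -166.032)/2 = -32.111° is on the wrong side of the globe.)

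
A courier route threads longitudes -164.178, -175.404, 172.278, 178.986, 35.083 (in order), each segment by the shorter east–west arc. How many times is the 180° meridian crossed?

1

Leg 1: -164.178° → -175.404°, shortest Δλ = -11.226° (west) — does not cross 180°.
Leg 2: -175.404° → +172.278°, shortest Δλ = -12.318° (west) — crosses 180°.
Leg 3: +172.278° → +178.986°, shortest Δλ = 6.708° (east) — does not cross 180°.
Leg 4: +178.986° → +35.083°, shortest Δλ = -143.903° (west) — does not cross 180°.
Total crossings: 1.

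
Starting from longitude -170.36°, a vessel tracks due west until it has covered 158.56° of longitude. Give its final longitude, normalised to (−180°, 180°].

Start at -170.36°; shift −158.56° → -328.92°.
-328.92° lies outside (−180°, 180°]; add 360° → +31.08°.

+31.08°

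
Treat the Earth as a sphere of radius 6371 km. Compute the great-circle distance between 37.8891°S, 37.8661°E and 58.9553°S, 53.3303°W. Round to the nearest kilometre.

6541 km

Δλ = -53.3303 − 37.8661 = -91.1964°.
Δφ = -58.9553 − -37.8891 = -21.0662°.
a = sin²(Δφ/2) + cos φ₁ · cos φ₂ · sin²(Δλ/2) = 0.241164.
c = 2·atan2(√a, √(1−a)) = 1.02667 rad → d = 6371·c ≈ 6540.91 km.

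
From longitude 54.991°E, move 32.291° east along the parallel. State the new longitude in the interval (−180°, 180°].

87.282°E

Start at +54.991°; shift +32.291° → +87.282°.
+87.282° already lies in (−180°, 180°].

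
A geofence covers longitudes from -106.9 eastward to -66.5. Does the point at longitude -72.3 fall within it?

Band width going east from -106.9° to -66.5°: ((-66.5 − -106.9) mod 360) = 40.4°.
Offset of -72.3° east of the west edge: ((-72.3 − -106.9) mod 360) = 34.6°.
34.6° ≤ 40.4° ⇒ inside.

Yes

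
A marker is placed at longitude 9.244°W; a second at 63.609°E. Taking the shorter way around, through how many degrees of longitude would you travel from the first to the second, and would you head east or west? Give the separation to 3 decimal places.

72.853° east

Raw difference: 63.609 − -9.244 = 72.853°.
Normalise into (−180°, 180°]: 72.853° stays 72.853°.
Positive ⇒ the second point lies to the east; separation 72.853°.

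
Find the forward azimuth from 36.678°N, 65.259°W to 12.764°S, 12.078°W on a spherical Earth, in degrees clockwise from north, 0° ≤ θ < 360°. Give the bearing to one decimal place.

124.0°

Δλ = -12.078 − -65.259 = 53.181°.
θ = atan2( sin Δλ · cos φ₂ , cos φ₁ · sin φ₂ − sin φ₁ · cos φ₂ · cos Δλ )
  = atan2(0.78075, -0.52631) = 123.984° → normalised to [0°, 360°): 123.984°.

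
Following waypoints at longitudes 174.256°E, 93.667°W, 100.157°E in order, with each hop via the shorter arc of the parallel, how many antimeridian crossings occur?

Leg 1: +174.256° → -93.667°, shortest Δλ = 92.077° (east) — crosses 180°.
Leg 2: -93.667° → +100.157°, shortest Δλ = -166.176° (west) — crosses 180°.
Total crossings: 2.

2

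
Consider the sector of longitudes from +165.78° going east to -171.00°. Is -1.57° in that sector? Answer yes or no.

Band width going east from +165.78° to -171.00°: ((-171.00 − 165.78) mod 360) = 23.22°.
Offset of -1.57° east of the west edge: ((-1.57 − 165.78) mod 360) = 192.65°.
192.65° > 23.22° ⇒ outside.

No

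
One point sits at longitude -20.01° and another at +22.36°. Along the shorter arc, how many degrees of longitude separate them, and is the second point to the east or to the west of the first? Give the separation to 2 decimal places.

Raw difference: 22.36 − -20.01 = 42.37°.
Normalise into (−180°, 180°]: 42.37° stays 42.37°.
Positive ⇒ the second point lies to the east; separation 42.37°.

42.37° east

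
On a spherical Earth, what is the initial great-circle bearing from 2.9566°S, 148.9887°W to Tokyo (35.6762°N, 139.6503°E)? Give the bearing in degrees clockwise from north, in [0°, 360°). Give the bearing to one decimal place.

Δλ = 139.6503 − -148.9887 = 288.6390°; wrapped into (−180°, 180°]: -71.3610°.
θ = atan2( sin Δλ · cos φ₂ , cos φ₁ · sin φ₂ − sin φ₁ · cos φ₂ · cos Δλ )
  = atan2(-0.76972, 0.59582) = -52.258° → normalised to [0°, 360°): 307.742°.

307.7°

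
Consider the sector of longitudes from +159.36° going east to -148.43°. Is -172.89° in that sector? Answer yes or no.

Yes

Band width going east from +159.36° to -148.43°: ((-148.43 − 159.36) mod 360) = 52.21°.
Offset of -172.89° east of the west edge: ((-172.89 − 159.36) mod 360) = 27.75°.
27.75° ≤ 52.21° ⇒ inside.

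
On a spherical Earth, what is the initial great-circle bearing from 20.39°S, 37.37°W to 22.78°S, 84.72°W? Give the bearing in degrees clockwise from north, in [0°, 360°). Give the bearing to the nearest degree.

258°

Δλ = -84.72 − -37.37 = -47.35°.
θ = atan2( sin Δλ · cos φ₂ , cos φ₁ · sin φ₂ − sin φ₁ · cos φ₂ · cos Δλ )
  = atan2(-0.67814, -0.14529) = -102.093° → normalised to [0°, 360°): 257.907°.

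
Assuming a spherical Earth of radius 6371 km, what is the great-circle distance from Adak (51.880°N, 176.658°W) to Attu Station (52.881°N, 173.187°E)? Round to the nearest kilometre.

Δλ = 173.187 − -176.658 = 349.845°; wrapped into (−180°, 180°]: -10.155°.
Δφ = 52.881 − 51.880 = 1.001°.
a = sin²(Δφ/2) + cos φ₁ · cos φ₂ · sin²(Δλ/2) = 0.002994.
c = 2·atan2(√a, √(1−a)) = 0.10949 rad → d = 6371·c ≈ 697.59 km.

698 km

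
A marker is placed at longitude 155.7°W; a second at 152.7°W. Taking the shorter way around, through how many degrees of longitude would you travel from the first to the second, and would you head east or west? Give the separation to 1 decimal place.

Raw difference: -152.7 − -155.7 = 3.0°.
Normalise into (−180°, 180°]: 3.0° stays 3.0°.
Positive ⇒ the second point lies to the east; separation 3.0°.

3.0° east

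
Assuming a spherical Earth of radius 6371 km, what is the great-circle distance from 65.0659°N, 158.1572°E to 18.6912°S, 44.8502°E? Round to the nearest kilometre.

12971 km

Δλ = 44.8502 − 158.1572 = -113.3070°.
Δφ = -18.6912 − 65.0659 = -83.7571°.
a = sin²(Δφ/2) + cos φ₁ · cos φ₂ · sin²(Δλ/2) = 0.724300.
c = 2·atan2(√a, √(1−a)) = 2.03599 rad → d = 6371·c ≈ 12971.32 km.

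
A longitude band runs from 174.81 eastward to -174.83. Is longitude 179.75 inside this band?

Yes

Band width going east from +174.81° to -174.83°: ((-174.83 − 174.81) mod 360) = 10.36°.
Offset of +179.75° east of the west edge: ((179.75 − 174.81) mod 360) = 4.94°.
4.94° ≤ 10.36° ⇒ inside.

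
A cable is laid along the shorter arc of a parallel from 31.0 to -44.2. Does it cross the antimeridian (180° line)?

Signed shortest Δλ = ((-44.2 − 31.0 + 180) mod 360) − 180 = -75.2°.
Going west by 75.2° from +31.0° reaches -44.2° without touching 180°.

No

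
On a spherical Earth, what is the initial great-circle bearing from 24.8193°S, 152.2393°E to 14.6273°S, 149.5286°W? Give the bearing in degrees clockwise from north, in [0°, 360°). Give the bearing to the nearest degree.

Δλ = -149.5286 − 152.2393 = -301.7679°; wrapped into (−180°, 180°]: 58.2321°.
θ = atan2( sin Δλ · cos φ₂ , cos φ₁ · sin φ₂ − sin φ₁ · cos φ₂ · cos Δλ )
  = atan2(0.82263, -0.01537) = 91.071° → normalised to [0°, 360°): 91.071°.

91°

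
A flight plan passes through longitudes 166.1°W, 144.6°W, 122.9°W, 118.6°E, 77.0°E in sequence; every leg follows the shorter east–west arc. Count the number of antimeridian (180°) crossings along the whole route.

Leg 1: -166.1° → -144.6°, shortest Δλ = 21.5° (east) — does not cross 180°.
Leg 2: -144.6° → -122.9°, shortest Δλ = 21.7° (east) — does not cross 180°.
Leg 3: -122.9° → +118.6°, shortest Δλ = -118.5° (west) — crosses 180°.
Leg 4: +118.6° → +77.0°, shortest Δλ = -41.6° (west) — does not cross 180°.
Total crossings: 1.

1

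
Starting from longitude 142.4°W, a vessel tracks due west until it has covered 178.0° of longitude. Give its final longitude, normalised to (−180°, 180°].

Start at -142.4°; shift −178.0° → -320.4°.
-320.4° lies outside (−180°, 180°]; add 360° → +39.6°.

39.6°E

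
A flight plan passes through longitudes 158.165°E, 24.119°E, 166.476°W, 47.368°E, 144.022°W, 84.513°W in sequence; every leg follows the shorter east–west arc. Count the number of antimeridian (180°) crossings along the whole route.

Leg 1: +158.165° → +24.119°, shortest Δλ = -134.046° (west) — does not cross 180°.
Leg 2: +24.119° → -166.476°, shortest Δλ = 169.405° (east) — crosses 180°.
Leg 3: -166.476° → +47.368°, shortest Δλ = -146.156° (west) — crosses 180°.
Leg 4: +47.368° → -144.022°, shortest Δλ = 168.61° (east) — crosses 180°.
Leg 5: -144.022° → -84.513°, shortest Δλ = 59.509° (east) — does not cross 180°.
Total crossings: 3.

3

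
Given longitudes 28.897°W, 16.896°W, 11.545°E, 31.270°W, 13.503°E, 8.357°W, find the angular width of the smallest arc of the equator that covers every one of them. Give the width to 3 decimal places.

Sort the longitudes: -31.270°, -28.897°, -16.896°, -8.357°, +11.545°, +13.503°.
Eastward gaps between consecutive values (wrapping around): 2.373°, 12.001°, 8.539°, 19.902°, 1.958°, 315.227°.
Largest gap = 315.227° ⇒ minimal covering band is its complement: 360° − 315.227° = 44.773°.
Band runs from -31.270° eastward to +13.503°.

44.773°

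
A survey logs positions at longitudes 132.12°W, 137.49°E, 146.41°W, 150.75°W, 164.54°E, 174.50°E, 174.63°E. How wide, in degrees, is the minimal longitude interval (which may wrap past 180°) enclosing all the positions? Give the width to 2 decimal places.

90.39°

Sort the longitudes: -150.75°, -146.41°, -132.12°, +137.49°, +164.54°, +174.50°, +174.63°.
Eastward gaps between consecutive values (wrapping around): 4.34°, 14.29°, 269.61°, 27.05°, 9.96°, 0.13°, 34.62°.
Largest gap = 269.61° ⇒ minimal covering band is its complement: 360° − 269.61° = 90.39°.
Band runs from +137.49° eastward to -132.12°, crossing the antimeridian.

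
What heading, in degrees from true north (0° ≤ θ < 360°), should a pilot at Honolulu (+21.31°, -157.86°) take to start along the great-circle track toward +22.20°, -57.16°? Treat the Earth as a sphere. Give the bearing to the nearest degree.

Δλ = -57.16 − -157.86 = 100.70°.
θ = atan2( sin Δλ · cos φ₂ , cos φ₁ · sin φ₂ − sin φ₁ · cos φ₂ · cos Δλ )
  = atan2(0.90977, 0.41448) = 65.507° → normalised to [0°, 360°): 65.507°.

66°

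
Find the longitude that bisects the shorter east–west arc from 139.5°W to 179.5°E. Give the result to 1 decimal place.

160.0°W

Signed shortest Δλ from -139.5° to +179.5° is -41.0°.
Midpoint longitude = -139.5° + (-41.0°)/2 = -139.5° − 20.5° = -160.0°.
(The naïve average (-139.5 + +179.5)/2 = 20.0° is on the wrong side of the globe.)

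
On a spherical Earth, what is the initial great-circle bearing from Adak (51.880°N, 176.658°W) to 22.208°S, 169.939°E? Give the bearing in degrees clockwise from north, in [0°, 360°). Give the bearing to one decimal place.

Δλ = 169.939 − -176.658 = 346.597°; wrapped into (−180°, 180°]: -13.403°.
θ = atan2( sin Δλ · cos φ₂ , cos φ₁ · sin φ₂ − sin φ₁ · cos φ₂ · cos Δλ )
  = atan2(-0.21460, -0.94185) = -167.164° → normalised to [0°, 360°): 192.836°.

192.8°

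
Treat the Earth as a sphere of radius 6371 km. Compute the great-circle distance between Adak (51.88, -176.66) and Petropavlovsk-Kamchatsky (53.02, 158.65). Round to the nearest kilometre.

1670 km

Δλ = 158.65 − -176.66 = 335.31°; wrapped into (−180°, 180°]: -24.69°.
Δφ = 53.02 − 51.88 = 1.14°.
a = sin²(Δφ/2) + cos φ₁ · cos φ₂ · sin²(Δλ/2) = 0.017072.
c = 2·atan2(√a, √(1−a)) = 0.26207 rad → d = 6371·c ≈ 1669.66 km.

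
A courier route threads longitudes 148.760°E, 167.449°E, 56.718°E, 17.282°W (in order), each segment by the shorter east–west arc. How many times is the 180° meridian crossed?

Leg 1: +148.760° → +167.449°, shortest Δλ = 18.689° (east) — does not cross 180°.
Leg 2: +167.449° → +56.718°, shortest Δλ = -110.731° (west) — does not cross 180°.
Leg 3: +56.718° → -17.282°, shortest Δλ = -74.0° (west) — does not cross 180°.
Total crossings: 0.

0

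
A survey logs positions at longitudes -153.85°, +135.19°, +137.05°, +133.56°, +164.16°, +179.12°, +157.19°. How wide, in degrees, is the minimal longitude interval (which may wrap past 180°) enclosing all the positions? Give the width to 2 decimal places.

Sort the longitudes: -153.85°, +133.56°, +135.19°, +137.05°, +157.19°, +164.16°, +179.12°.
Eastward gaps between consecutive values (wrapping around): 287.41°, 1.63°, 1.86°, 20.14°, 6.97°, 14.96°, 27.03°.
Largest gap = 287.41° ⇒ minimal covering band is its complement: 360° − 287.41° = 72.59°.
Band runs from +133.56° eastward to -153.85°, crossing the antimeridian.

72.59°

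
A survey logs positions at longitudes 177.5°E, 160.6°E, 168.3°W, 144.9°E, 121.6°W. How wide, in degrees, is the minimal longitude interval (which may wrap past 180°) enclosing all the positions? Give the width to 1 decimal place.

Sort the longitudes: -168.3°, -121.6°, +144.9°, +160.6°, +177.5°.
Eastward gaps between consecutive values (wrapping around): 46.7°, 266.5°, 15.7°, 16.9°, 14.2°.
Largest gap = 266.5° ⇒ minimal covering band is its complement: 360° − 266.5° = 93.5°.
Band runs from +144.9° eastward to -121.6°, crossing the antimeridian.

93.5°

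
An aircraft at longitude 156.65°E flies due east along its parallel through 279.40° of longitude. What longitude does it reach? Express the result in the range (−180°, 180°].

76.05°E

Start at +156.65°; shift +279.40° → +436.05°.
+436.05° lies outside (−180°, 180°]; subtract 360° → +76.05°.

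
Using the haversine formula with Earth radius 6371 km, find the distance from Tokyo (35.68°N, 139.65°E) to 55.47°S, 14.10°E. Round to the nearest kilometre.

15393 km

Δλ = 14.10 − 139.65 = -125.55°.
Δφ = -55.47 − 35.68 = -91.15°.
a = sin²(Δφ/2) + cos φ₁ · cos φ₂ · sin²(Δλ/2) = 0.874104.
c = 2·atan2(√a, √(1−a)) = 2.41615 rad → d = 6371·c ≈ 15393.31 km.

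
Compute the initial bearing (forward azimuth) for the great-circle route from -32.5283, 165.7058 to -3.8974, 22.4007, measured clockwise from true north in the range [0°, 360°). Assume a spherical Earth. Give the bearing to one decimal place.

230.7°

Δλ = 22.4007 − 165.7058 = -143.3051°.
θ = atan2( sin Δλ · cos φ₂ , cos φ₁ · sin φ₂ − sin φ₁ · cos φ₂ · cos Δλ )
  = atan2(-0.59617, -0.48747) = -129.272° → normalised to [0°, 360°): 230.728°.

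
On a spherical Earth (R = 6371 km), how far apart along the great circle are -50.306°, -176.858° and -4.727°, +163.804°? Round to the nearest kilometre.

Δλ = 163.804 − -176.858 = 340.662°; wrapped into (−180°, 180°]: -19.338°.
Δφ = -4.727 − -50.306 = 45.579°.
a = sin²(Δφ/2) + cos φ₁ · cos φ₂ · sin²(Δλ/2) = 0.167993.
c = 2·atan2(√a, √(1−a)) = 0.84462 rad → d = 6371·c ≈ 5381.09 km.

5381 km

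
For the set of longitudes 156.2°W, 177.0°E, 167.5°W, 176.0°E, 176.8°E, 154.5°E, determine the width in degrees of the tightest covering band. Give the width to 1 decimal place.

49.3°

Sort the longitudes: -167.5°, -156.2°, +154.5°, +176.0°, +176.8°, +177.0°.
Eastward gaps between consecutive values (wrapping around): 11.3°, 310.7°, 21.5°, 0.8°, 0.2°, 15.5°.
Largest gap = 310.7° ⇒ minimal covering band is its complement: 360° − 310.7° = 49.3°.
Band runs from +154.5° eastward to -156.2°, crossing the antimeridian.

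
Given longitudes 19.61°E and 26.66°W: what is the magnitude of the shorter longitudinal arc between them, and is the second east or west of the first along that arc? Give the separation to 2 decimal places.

46.27° west

Raw difference: -26.66 − 19.61 = -46.27°.
Normalise into (−180°, 180°]: -46.27° stays -46.27°.
Negative ⇒ the second point lies to the west; separation 46.27°.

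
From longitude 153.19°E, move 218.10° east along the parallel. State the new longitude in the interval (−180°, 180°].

11.29°E

Start at +153.19°; shift +218.10° → +371.29°.
+371.29° lies outside (−180°, 180°]; subtract 360° → +11.29°.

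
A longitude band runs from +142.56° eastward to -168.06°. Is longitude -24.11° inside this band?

No

Band width going east from +142.56° to -168.06°: ((-168.06 − 142.56) mod 360) = 49.38°.
Offset of -24.11° east of the west edge: ((-24.11 − 142.56) mod 360) = 193.33°.
193.33° > 49.38° ⇒ outside.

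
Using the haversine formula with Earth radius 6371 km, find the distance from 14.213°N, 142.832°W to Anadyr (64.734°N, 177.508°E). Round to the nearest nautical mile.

Δλ = 177.508 − -142.832 = 320.340°; wrapped into (−180°, 180°]: -39.660°.
Δφ = 64.734 − 14.213 = 50.521°.
a = sin²(Δφ/2) + cos φ₁ · cos φ₂ · sin²(Δλ/2) = 0.229716.
c = 2·atan2(√a, √(1−a)) = 0.99968 rad → d = 6371·c ≈ 6368.99 km ≈ 3438.98 nmi.

3439 nmi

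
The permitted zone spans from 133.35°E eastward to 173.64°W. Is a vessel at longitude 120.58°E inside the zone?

Band width going east from +133.35° to -173.64°: ((-173.64 − 133.35) mod 360) = 53.01°.
Offset of +120.58° east of the west edge: ((120.58 − 133.35) mod 360) = 347.23°.
347.23° > 53.01° ⇒ outside.

No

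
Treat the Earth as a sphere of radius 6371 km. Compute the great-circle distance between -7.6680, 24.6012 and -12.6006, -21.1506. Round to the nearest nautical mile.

Δλ = -21.1506 − 24.6012 = -45.7518°.
Δφ = -12.6006 − -7.6680 = -4.9326°.
a = sin²(Δφ/2) + cos φ₁ · cos φ₂ · sin²(Δλ/2) = 0.148009.
c = 2·atan2(√a, √(1−a)) = 0.78981 rad → d = 6371·c ≈ 5031.87 km ≈ 2716.99 nmi.

2717 nmi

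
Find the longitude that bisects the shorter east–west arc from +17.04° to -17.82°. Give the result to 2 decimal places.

Signed shortest Δλ from +17.04° to -17.82° is -34.86°.
Midpoint longitude = +17.04° + (-34.86°)/2 = +17.04° − 17.43° = -0.39°.

-0.39°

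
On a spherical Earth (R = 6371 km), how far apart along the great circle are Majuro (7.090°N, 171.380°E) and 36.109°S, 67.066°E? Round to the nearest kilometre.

11756 km

Δλ = 67.066 − 171.380 = -104.314°.
Δφ = -36.109 − 7.090 = -43.199°.
a = sin²(Δφ/2) + cos φ₁ · cos φ₂ · sin²(Δλ/2) = 0.635476.
c = 2·atan2(√a, √(1−a)) = 1.84518 rad → d = 6371·c ≈ 11755.64 km.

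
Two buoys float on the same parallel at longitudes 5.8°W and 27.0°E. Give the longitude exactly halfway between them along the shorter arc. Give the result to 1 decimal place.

10.6°E

Signed shortest Δλ from -5.8° to +27.0° is +32.8°.
Midpoint longitude = -5.8° + (+32.8°)/2 = -5.8° + 16.4° = +10.6°.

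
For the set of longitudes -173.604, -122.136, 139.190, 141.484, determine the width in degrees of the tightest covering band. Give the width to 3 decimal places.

98.674°

Sort the longitudes: -173.604°, -122.136°, +139.190°, +141.484°.
Eastward gaps between consecutive values (wrapping around): 51.468°, 261.326°, 2.294°, 44.912°.
Largest gap = 261.326° ⇒ minimal covering band is its complement: 360° − 261.326° = 98.674°.
Band runs from +139.190° eastward to -122.136°, crossing the antimeridian.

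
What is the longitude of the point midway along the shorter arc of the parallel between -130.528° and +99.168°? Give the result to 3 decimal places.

Signed shortest Δλ from -130.528° to +99.168° is -130.304°.
Midpoint longitude = -130.528° + (-130.304°)/2 = -130.528° − 65.152° = -195.680°.
Normalise into (−180°, 180°]: +164.320°.
(The naïve average (-130.528 + +99.168)/2 = -15.68° is on the wrong side of the globe.)

+164.320°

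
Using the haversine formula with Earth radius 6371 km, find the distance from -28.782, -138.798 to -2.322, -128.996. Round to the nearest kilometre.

3120 km

Δλ = -128.996 − -138.798 = 9.802°.
Δφ = -2.322 − -28.782 = 26.460°.
a = sin²(Δφ/2) + cos φ₁ · cos φ₂ · sin²(Δλ/2) = 0.058769.
c = 2·atan2(√a, √(1−a)) = 0.48973 rad → d = 6371·c ≈ 3120.05 km.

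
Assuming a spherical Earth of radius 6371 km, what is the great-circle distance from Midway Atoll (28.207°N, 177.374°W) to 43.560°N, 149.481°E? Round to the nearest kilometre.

3407 km

Δλ = 149.481 − -177.374 = 326.855°; wrapped into (−180°, 180°]: -33.145°.
Δφ = 43.560 − 28.207 = 15.353°.
a = sin²(Δφ/2) + cos φ₁ · cos φ₂ · sin²(Δλ/2) = 0.069797.
c = 2·atan2(√a, √(1−a)) = 0.53473 rad → d = 6371·c ≈ 3406.76 km.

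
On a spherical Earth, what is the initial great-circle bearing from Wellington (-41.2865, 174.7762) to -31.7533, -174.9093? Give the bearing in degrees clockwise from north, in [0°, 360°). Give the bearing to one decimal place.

Δλ = -174.9093 − 174.7762 = -349.6855°; wrapped into (−180°, 180°]: 10.3145°.
θ = atan2( sin Δλ · cos φ₂ , cos φ₁ · sin φ₂ − sin φ₁ · cos φ₂ · cos Δλ )
  = atan2(0.15225, 0.15655) = 44.202° → normalised to [0°, 360°): 44.202°.

44.2°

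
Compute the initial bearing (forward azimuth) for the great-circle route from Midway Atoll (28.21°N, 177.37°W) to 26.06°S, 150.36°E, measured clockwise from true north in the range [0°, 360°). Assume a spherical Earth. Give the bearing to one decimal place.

212.7°

Δλ = 150.36 − -177.37 = 327.73°; wrapped into (−180°, 180°]: -32.27°.
θ = atan2( sin Δλ · cos φ₂ , cos φ₁ · sin φ₂ − sin φ₁ · cos φ₂ · cos Δλ )
  = atan2(-0.47963, -0.74619) = -147.268° → normalised to [0°, 360°): 212.732°.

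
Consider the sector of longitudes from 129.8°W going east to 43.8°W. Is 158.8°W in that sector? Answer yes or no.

Band width going east from -129.8° to -43.8°: ((-43.8 − -129.8) mod 360) = 86.0°.
Offset of -158.8° east of the west edge: ((-158.8 − -129.8) mod 360) = 331.0°.
331.0° > 86.0° ⇒ outside.

No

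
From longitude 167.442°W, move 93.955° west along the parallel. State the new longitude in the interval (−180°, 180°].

98.603°E

Start at -167.442°; shift −93.955° → -261.397°.
-261.397° lies outside (−180°, 180°]; add 360° → +98.603°.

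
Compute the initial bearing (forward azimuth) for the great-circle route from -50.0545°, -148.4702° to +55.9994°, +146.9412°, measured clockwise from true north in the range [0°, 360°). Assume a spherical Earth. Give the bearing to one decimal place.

324.8°

Δλ = 146.9412 − -148.4702 = 295.4114°; wrapped into (−180°, 180°]: -64.5886°.
θ = atan2( sin Δλ · cos φ₂ , cos φ₁ · sin φ₂ − sin φ₁ · cos φ₂ · cos Δλ )
  = atan2(-0.50510, 0.71625) = -35.191° → normalised to [0°, 360°): 324.809°.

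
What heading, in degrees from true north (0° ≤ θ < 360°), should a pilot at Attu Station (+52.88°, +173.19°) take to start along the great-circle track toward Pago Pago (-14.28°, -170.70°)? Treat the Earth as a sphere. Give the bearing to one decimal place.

163.2°

Δλ = -170.70 − 173.19 = -343.89°; wrapped into (−180°, 180°]: 16.11°.
θ = atan2( sin Δλ · cos φ₂ , cos φ₁ · sin φ₂ − sin φ₁ · cos φ₂ · cos Δλ )
  = atan2(0.26891, -0.89125) = 163.210° → normalised to [0°, 360°): 163.210°.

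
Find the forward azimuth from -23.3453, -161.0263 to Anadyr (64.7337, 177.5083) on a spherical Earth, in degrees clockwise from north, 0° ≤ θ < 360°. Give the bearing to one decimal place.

Δλ = 177.5083 − -161.0263 = 338.5346°; wrapped into (−180°, 180°]: -21.4654°.
θ = atan2( sin Δλ · cos φ₂ , cos φ₁ · sin φ₂ − sin φ₁ · cos φ₂ · cos Δλ )
  = atan2(-0.15619, 0.98771) = -8.986° → normalised to [0°, 360°): 351.014°.

351.0°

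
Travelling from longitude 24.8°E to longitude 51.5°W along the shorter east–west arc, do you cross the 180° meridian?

No

Signed shortest Δλ = ((-51.5 − 24.8 + 180) mod 360) − 180 = -76.3°.
Going west by 76.3° from +24.8° reaches -51.5° without touching 180°.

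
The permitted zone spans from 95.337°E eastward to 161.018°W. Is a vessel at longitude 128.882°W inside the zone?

Band width going east from +95.337° to -161.018°: ((-161.018 − 95.337) mod 360) = 103.645°.
Offset of -128.882° east of the west edge: ((-128.882 − 95.337) mod 360) = 135.781°.
135.781° > 103.645° ⇒ outside.

No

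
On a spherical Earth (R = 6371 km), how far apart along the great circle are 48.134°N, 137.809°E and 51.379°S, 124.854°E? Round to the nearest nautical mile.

Δλ = 124.854 − 137.809 = -12.955°.
Δφ = -51.379 − 48.134 = -99.513°.
a = sin²(Δφ/2) + cos φ₁ · cos φ₂ · sin²(Δλ/2) = 0.587937.
c = 2·atan2(√a, √(1−a)) = 1.74759 rad → d = 6371·c ≈ 11133.90 km ≈ 6011.82 nmi.

6012 nmi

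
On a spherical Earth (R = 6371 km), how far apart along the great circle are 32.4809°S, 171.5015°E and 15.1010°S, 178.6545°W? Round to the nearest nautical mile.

1174 nmi

Δλ = -178.6545 − 171.5015 = -350.1560°; wrapped into (−180°, 180°]: 9.8440°.
Δφ = -15.1010 − -32.4809 = 17.3799°.
a = sin²(Δφ/2) + cos φ₁ · cos φ₂ · sin²(Δλ/2) = 0.028823.
c = 2·atan2(√a, √(1−a)) = 0.34120 rad → d = 6371·c ≈ 2173.78 km ≈ 1173.75 nmi.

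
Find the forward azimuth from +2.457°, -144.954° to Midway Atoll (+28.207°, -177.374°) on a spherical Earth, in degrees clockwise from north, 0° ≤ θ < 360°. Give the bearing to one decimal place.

Δλ = -177.374 − -144.954 = -32.420°.
θ = atan2( sin Δλ · cos φ₂ , cos φ₁ · sin φ₂ − sin φ₁ · cos φ₂ · cos Δλ )
  = atan2(-0.47245, 0.44033) = -47.015° → normalised to [0°, 360°): 312.985°.

313.0°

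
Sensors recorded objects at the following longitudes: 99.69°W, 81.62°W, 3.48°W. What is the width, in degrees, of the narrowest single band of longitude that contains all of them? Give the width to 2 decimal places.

Sort the longitudes: -99.69°, -81.62°, -3.48°.
Eastward gaps between consecutive values (wrapping around): 18.07°, 78.14°, 263.79°.
Largest gap = 263.79° ⇒ minimal covering band is its complement: 360° − 263.79° = 96.21°.
Band runs from -99.69° eastward to -3.48°.

96.21°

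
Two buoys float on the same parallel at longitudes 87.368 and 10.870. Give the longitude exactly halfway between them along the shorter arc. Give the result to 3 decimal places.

Signed shortest Δλ from +87.368° to +10.870° is -76.498°.
Midpoint longitude = +87.368° + (-76.498°)/2 = +87.368° − 38.249° = +49.119°.

+49.119°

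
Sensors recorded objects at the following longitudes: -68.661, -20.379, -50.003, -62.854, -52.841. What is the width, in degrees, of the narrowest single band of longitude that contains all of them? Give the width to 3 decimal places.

48.282°

Sort the longitudes: -68.661°, -62.854°, -52.841°, -50.003°, -20.379°.
Eastward gaps between consecutive values (wrapping around): 5.807°, 10.013°, 2.838°, 29.624°, 311.718°.
Largest gap = 311.718° ⇒ minimal covering band is its complement: 360° − 311.718° = 48.282°.
Band runs from -68.661° eastward to -20.379°.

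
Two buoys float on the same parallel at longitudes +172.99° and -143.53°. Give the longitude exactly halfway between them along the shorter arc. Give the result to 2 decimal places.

Signed shortest Δλ from +172.99° to -143.53° is +43.48°.
Midpoint longitude = +172.99° + (+43.48°)/2 = +172.99° + 21.74° = +194.73°.
Normalise into (−180°, 180°]: -165.27°.
(The naïve average (+172.99 + -143.53)/2 = 14.73° is on the wrong side of the globe.)

-165.27°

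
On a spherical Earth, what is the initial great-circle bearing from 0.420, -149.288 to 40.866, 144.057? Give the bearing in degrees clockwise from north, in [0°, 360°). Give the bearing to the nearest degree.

313°

Δλ = 144.057 − -149.288 = 293.345°; wrapped into (−180°, 180°]: -66.655°.
θ = atan2( sin Δλ · cos φ₂ , cos φ₁ · sin φ₂ − sin φ₁ · cos φ₂ · cos Δλ )
  = atan2(-0.69433, 0.65208) = -46.798° → normalised to [0°, 360°): 313.202°.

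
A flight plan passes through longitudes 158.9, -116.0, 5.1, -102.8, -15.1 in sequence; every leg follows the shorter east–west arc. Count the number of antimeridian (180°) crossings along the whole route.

Leg 1: +158.9° → -116.0°, shortest Δλ = 85.1° (east) — crosses 180°.
Leg 2: -116.0° → +5.1°, shortest Δλ = 121.1° (east) — does not cross 180°.
Leg 3: +5.1° → -102.8°, shortest Δλ = -107.9° (west) — does not cross 180°.
Leg 4: -102.8° → -15.1°, shortest Δλ = 87.7° (east) — does not cross 180°.
Total crossings: 1.

1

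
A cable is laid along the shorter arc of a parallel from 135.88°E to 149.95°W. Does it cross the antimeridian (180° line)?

Yes

Naïve |-149.95 − 135.88| = 285.83° > 180°, so the shorter arc goes the other way round — across 180°.
Signed shortest Δλ = ((-149.95 − 135.88 + 180) mod 360) − 180 = 74.17°.
Going east by 74.17° from +135.88° passes through 180° before reaching -149.95°.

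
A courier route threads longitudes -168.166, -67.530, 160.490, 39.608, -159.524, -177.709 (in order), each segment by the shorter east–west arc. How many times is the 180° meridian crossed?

Leg 1: -168.166° → -67.530°, shortest Δλ = 100.636° (east) — does not cross 180°.
Leg 2: -67.530° → +160.490°, shortest Δλ = -131.98° (west) — crosses 180°.
Leg 3: +160.490° → +39.608°, shortest Δλ = -120.882° (west) — does not cross 180°.
Leg 4: +39.608° → -159.524°, shortest Δλ = 160.868° (east) — crosses 180°.
Leg 5: -159.524° → -177.709°, shortest Δλ = -18.185° (west) — does not cross 180°.
Total crossings: 2.

2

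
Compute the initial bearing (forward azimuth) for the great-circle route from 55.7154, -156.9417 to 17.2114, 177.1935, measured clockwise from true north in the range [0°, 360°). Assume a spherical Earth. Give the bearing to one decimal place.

217.5°

Δλ = 177.1935 − -156.9417 = 334.1352°; wrapped into (−180°, 180°]: -25.8648°.
θ = atan2( sin Δλ · cos φ₂ , cos φ₁ · sin φ₂ − sin φ₁ · cos φ₂ · cos Δλ )
  = atan2(-0.41671, -0.54351) = -142.522° → normalised to [0°, 360°): 217.478°.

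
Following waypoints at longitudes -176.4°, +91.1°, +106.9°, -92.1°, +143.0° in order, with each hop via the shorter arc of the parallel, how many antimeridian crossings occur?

Leg 1: -176.4° → +91.1°, shortest Δλ = -92.5° (west) — crosses 180°.
Leg 2: +91.1° → +106.9°, shortest Δλ = 15.8° (east) — does not cross 180°.
Leg 3: +106.9° → -92.1°, shortest Δλ = 161.0° (east) — crosses 180°.
Leg 4: -92.1° → +143.0°, shortest Δλ = -124.9° (west) — crosses 180°.
Total crossings: 3.

3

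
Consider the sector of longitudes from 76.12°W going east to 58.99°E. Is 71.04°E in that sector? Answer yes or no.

No

Band width going east from -76.12° to +58.99°: ((58.99 − -76.12) mod 360) = 135.11°.
Offset of +71.04° east of the west edge: ((71.04 − -76.12) mod 360) = 147.16°.
147.16° > 135.11° ⇒ outside.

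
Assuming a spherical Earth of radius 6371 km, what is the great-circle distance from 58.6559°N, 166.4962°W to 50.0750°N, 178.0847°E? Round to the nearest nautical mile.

743 nmi

Δλ = 178.0847 − -166.4962 = 344.5809°; wrapped into (−180°, 180°]: -15.4191°.
Δφ = 50.0750 − 58.6559 = -8.5809°.
a = sin²(Δφ/2) + cos φ₁ · cos φ₂ · sin²(Δλ/2) = 0.011605.
c = 2·atan2(√a, √(1−a)) = 0.21587 rad → d = 6371·c ≈ 1375.31 km ≈ 742.61 nmi.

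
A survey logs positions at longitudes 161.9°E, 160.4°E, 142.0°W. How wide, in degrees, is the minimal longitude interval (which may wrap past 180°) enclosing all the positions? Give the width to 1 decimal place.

Sort the longitudes: -142.0°, +160.4°, +161.9°.
Eastward gaps between consecutive values (wrapping around): 302.4°, 1.5°, 56.1°.
Largest gap = 302.4° ⇒ minimal covering band is its complement: 360° − 302.4° = 57.6°.
Band runs from +160.4° eastward to -142.0°, crossing the antimeridian.

57.6°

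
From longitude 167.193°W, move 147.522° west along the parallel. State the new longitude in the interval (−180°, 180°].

Start at -167.193°; shift −147.522° → -314.715°.
-314.715° lies outside (−180°, 180°]; add 360° → +45.285°.

45.285°E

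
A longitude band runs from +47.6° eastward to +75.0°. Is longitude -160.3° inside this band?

No

Band width going east from +47.6° to +75.0°: ((75.0 − 47.6) mod 360) = 27.4°.
Offset of -160.3° east of the west edge: ((-160.3 − 47.6) mod 360) = 152.1°.
152.1° > 27.4° ⇒ outside.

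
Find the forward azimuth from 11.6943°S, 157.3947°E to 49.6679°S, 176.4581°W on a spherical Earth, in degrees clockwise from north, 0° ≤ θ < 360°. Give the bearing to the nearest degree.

Δλ = -176.4581 − 157.3947 = -333.8528°; wrapped into (−180°, 180°]: 26.1472°.
θ = atan2( sin Δλ · cos φ₂ , cos φ₁ · sin φ₂ − sin φ₁ · cos φ₂ · cos Δλ )
  = atan2(0.28521, -0.62872) = 155.599° → normalised to [0°, 360°): 155.599°.

156°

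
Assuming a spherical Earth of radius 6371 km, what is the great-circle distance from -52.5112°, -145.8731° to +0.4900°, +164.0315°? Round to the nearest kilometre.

Δλ = 164.0315 − -145.8731 = 309.9046°; wrapped into (−180°, 180°]: -50.0954°.
Δφ = 0.4900 − -52.5112 = 53.0012°.
a = sin²(Δφ/2) + cos φ₁ · cos φ₂ · sin²(Δλ/2) = 0.308186.
c = 2·atan2(√a, √(1−a)) = 1.17707 rad → d = 6371·c ≈ 7499.14 km.

7499 km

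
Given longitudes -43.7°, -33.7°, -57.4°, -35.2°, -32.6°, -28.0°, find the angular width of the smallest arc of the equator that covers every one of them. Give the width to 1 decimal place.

Sort the longitudes: -57.4°, -43.7°, -35.2°, -33.7°, -32.6°, -28.0°.
Eastward gaps between consecutive values (wrapping around): 13.7°, 8.5°, 1.5°, 1.1°, 4.6°, 330.6°.
Largest gap = 330.6° ⇒ minimal covering band is its complement: 360° − 330.6° = 29.4°.
Band runs from -57.4° eastward to -28.0°.

29.4°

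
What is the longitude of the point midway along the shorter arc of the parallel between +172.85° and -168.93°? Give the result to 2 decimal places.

Signed shortest Δλ from +172.85° to -168.93° is +18.22°.
Midpoint longitude = +172.85° + (+18.22°)/2 = +172.85° + 9.11° = +181.96°.
Normalise into (−180°, 180°]: -178.04°.
(The naïve average (+172.85 + -168.93)/2 = 1.96° is on the wrong side of the globe.)

-178.04°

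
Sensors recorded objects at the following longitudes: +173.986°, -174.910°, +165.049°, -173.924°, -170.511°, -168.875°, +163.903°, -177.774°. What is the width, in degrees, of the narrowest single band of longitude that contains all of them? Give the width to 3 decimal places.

Sort the longitudes: -177.774°, -174.910°, -173.924°, -170.511°, -168.875°, +163.903°, +165.049°, +173.986°.
Eastward gaps between consecutive values (wrapping around): 2.864°, 0.986°, 3.413°, 1.636°, 332.778°, 1.146°, 8.937°, 8.240°.
Largest gap = 332.778° ⇒ minimal covering band is its complement: 360° − 332.778° = 27.222°.
Band runs from +163.903° eastward to -168.875°, crossing the antimeridian.

27.222°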